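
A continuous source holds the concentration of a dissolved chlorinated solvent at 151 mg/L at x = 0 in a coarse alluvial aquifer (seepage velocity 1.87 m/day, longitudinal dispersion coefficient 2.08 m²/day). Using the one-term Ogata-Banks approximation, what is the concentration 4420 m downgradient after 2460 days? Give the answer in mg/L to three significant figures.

145 mg/L

For a continuous step input, C/C₀ ≈ ½·erfc((x−vt)/(2√(Dt))).
vt = 1.87 × 2460 = 4600.2 m and 2√(Dt) = 2√(2.08 × 2460) = 143.1 m.
Argument (x−vt)/(2√(Dt)) = (4420 − 4600.2)/143.1 = -1.259; ½·erfc(-1.259) = 0.9625.
C = 151 × 0.9625 = 145 mg/L.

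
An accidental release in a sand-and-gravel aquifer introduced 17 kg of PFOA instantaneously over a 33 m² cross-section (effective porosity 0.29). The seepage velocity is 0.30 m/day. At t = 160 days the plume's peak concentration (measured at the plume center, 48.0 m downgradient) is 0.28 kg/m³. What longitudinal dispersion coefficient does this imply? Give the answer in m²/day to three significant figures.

0.0200 m²/day

At the plume center C_max = M/(n_e·A·√(4πDt)), so D = M²/(4πt·(n_e·A·C_max)²).
n_e·A·C_max = 0.29 × 33 × 0.28 = 2.680 kg/m.
D = 17²/(4π × 160 × 2.680²) = 0.0200 m²/day.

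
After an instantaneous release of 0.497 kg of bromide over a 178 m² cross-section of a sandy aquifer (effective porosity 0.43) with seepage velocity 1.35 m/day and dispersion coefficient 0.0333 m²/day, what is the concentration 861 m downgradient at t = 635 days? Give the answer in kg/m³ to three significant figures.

0.000337 kg/m³

For an instantaneous plane source, C(x,t) = M/(n_e·A·√(4πDt)) · exp(−(x−vt)²/(4Dt)), with n_e·A the pore (flow) area.
Plume center vt = 1.35 × 635 = 857.25 m, so the well at 861 m is 3.75 m downgradient of the peak.
√(4πDt) = 16.30 m, giving peak height M/(n_e·A·√(4πDt)) = 0.497/(0.43 × 178 × 16.30) = 0.0003984 kg/m³.
(x−vt)²/(4Dt) = (3.75)²/(4 × 0.0333 × 635) = 0.1663; exp(−0.1663) = 0.8468.
C = 0.0003984 × 0.8468 = 0.000337 kg/m³.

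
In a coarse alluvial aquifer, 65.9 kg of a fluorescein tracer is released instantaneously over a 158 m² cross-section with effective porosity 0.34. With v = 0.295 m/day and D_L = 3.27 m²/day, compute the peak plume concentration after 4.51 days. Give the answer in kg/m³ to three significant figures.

The peak of an instantaneous 1D plume sits at x = vt; there the Gaussian factor is 1 and C_max = M/(n_e·A·√(4πDt)), where n_e·A is the pore area the mass is dissolved in.
√(4πDt) = √(4π × 3.27 × 4.51) = 13.61 m, so C_max = 65.9/(0.34 × 158 × 13.61) = 0.0901 kg/m³.

0.0901 kg/m³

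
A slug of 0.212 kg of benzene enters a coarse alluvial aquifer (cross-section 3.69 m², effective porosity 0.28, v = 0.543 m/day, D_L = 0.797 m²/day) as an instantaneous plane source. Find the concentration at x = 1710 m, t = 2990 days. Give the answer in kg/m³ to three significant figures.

For an instantaneous plane source, C(x,t) = M/(n_e·A·√(4πDt)) · exp(−(x−vt)²/(4Dt)), with n_e·A the pore (flow) area.
Plume center vt = 0.543 × 2990 = 1623.57 m, so the well at 1710 m is 86.43 m downgradient of the peak.
√(4πDt) = 173.0 m, giving peak height M/(n_e·A·√(4πDt)) = 0.212/(0.28 × 3.69 × 173.0) = 0.001186 kg/m³.
(x−vt)²/(4Dt) = (86.43)²/(4 × 0.797 × 2990) = 0.7837; exp(−0.7837) = 0.4567.
C = 0.001186 × 0.4567 = 0.000542 kg/m³.

0.000542 kg/m³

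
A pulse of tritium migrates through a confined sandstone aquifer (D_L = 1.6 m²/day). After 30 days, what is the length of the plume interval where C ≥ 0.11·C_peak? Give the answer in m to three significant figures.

41.2 m

The plume is Gaussian with σ = √(2Dt) = √(2 × 1.6 × 30) = 9.798 m.
C/C_peak = exp(−Δx²/(2σ²)) = 0.11 ⇒ Δx = σ·√(−2 ln 0.11) = 9.798 × 2.101 = 20.59 m.
Width = 2Δx = 41.2 m.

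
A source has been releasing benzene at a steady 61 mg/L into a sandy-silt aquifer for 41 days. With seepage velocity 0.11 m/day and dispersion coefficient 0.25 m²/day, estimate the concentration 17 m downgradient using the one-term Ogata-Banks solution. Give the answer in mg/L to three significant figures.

For a continuous step input, C/C₀ ≈ ½·erfc((x−vt)/(2√(Dt))).
vt = 0.11 × 41 = 4.51 m and 2√(Dt) = 2√(0.25 × 41) = 6.403 m.
Argument (x−vt)/(2√(Dt)) = (17 − 4.51)/6.403 = 1.951; ½·erfc(1.951) = 0.002898.
C = 61 × 0.002898 = 0.177 mg/L.

0.177 mg/L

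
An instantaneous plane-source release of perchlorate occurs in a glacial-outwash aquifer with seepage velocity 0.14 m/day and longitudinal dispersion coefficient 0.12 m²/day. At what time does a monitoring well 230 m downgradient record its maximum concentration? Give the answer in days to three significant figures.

1640 days

For the 1D instantaneous-source solution, setting ∂C/∂t = 0 at fixed x gives v²t² + 2Dt − x² = 0, so t = (√(D² + v²x²) − D)/v².
√(D² + v²x²) = √(0.12² + 0.14² × 230²) = 32.20; v² = 0.0196.
t = (32.20 − 0.12)/0.0196 = 1640 days (vs. the pure-advection estimate x/v = 1640 d).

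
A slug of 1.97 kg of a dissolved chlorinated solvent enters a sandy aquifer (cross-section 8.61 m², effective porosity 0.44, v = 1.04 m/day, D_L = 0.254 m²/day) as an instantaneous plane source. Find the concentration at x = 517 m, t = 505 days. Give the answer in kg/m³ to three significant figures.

For an instantaneous plane source, C(x,t) = M/(n_e·A·√(4πDt)) · exp(−(x−vt)²/(4Dt)), with n_e·A the pore (flow) area.
Plume center vt = 1.04 × 505 = 525.2 m, so the well at 517 m is 8.2 m upgradient of the peak.
√(4πDt) = 40.15 m, giving peak height M/(n_e·A·√(4πDt)) = 1.97/(0.44 × 8.61 × 40.15) = 0.01295 kg/m³.
(x−vt)²/(4Dt) = (-8.2)²/(4 × 0.254 × 505) = 0.1311; exp(−0.1311) = 0.8771.
C = 0.01295 × 0.8771 = 0.0114 kg/m³.

0.0114 kg/m³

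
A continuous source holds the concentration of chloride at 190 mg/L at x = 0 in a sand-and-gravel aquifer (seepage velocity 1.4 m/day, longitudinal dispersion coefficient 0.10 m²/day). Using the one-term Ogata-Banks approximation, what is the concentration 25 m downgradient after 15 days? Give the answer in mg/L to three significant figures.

For a continuous step input, C/C₀ ≈ ½·erfc((x−vt)/(2√(Dt))).
vt = 1.4 × 15 = 21 m and 2√(Dt) = 2√(0.10 × 15) = 2.449 m.
Argument (x−vt)/(2√(Dt)) = (25 − 21)/2.449 = 1.633; ½·erfc(1.633) = 0.01046.
C = 190 × 0.01046 = 1.99 mg/L.

1.99 mg/L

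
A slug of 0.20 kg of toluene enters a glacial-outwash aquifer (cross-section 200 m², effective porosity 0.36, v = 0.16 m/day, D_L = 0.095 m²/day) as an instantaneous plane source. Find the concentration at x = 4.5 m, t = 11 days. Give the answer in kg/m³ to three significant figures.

For an instantaneous plane source, C(x,t) = M/(n_e·A·√(4πDt)) · exp(−(x−vt)²/(4Dt)), with n_e·A the pore (flow) area.
Plume center vt = 0.16 × 11 = 1.76 m, so the well at 4.5 m is 2.74 m downgradient of the peak.
√(4πDt) = 3.624 m, giving peak height M/(n_e·A·√(4πDt)) = 0.20/(0.36 × 200 × 3.624) = 0.0007665 kg/m³.
(x−vt)²/(4Dt) = (2.74)²/(4 × 0.095 × 11) = 1.796; exp(−1.796) = 0.1660.
C = 0.0007665 × 0.1660 = 0.000127 kg/m³.

0.000127 kg/m³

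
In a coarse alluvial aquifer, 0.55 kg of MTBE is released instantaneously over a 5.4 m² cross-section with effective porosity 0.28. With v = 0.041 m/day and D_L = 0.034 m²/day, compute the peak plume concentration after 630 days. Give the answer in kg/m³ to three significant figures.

0.0222 kg/m³

The peak of an instantaneous 1D plume sits at x = vt; there the Gaussian factor is 1 and C_max = M/(n_e·A·√(4πDt)), where n_e·A is the pore area the mass is dissolved in.
√(4πDt) = √(4π × 0.034 × 630) = 16.41 m, so C_max = 0.55/(0.28 × 5.4 × 16.41) = 0.0222 kg/m³.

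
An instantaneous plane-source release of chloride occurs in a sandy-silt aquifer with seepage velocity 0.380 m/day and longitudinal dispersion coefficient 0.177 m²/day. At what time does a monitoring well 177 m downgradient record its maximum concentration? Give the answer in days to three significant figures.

For the 1D instantaneous-source solution, setting ∂C/∂t = 0 at fixed x gives v²t² + 2Dt − x² = 0, so t = (√(D² + v²x²) − D)/v².
√(D² + v²x²) = √(0.177² + 0.380² × 177²) = 67.26; v² = 0.1444.
t = (67.26 − 0.177)/0.1444 = 465 days (vs. the pure-advection estimate x/v = 466 d).

465 days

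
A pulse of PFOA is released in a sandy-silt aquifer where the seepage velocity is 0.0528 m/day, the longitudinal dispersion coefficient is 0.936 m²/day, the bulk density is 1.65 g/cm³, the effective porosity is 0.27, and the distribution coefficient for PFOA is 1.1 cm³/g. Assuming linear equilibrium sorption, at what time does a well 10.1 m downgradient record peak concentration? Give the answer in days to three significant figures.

Retardation factor R = 1 + ρ_b·K_d/n = 1 + 1.65 × 1.1/0.27 = 7.722.
Sorption retards both mechanisms: v_R = v/R = 0.006838 m/day, D_R = D/R = 0.1212 m²/day.
Peak time from v_R²t² + 2D_R t − x² = 0: t = (√(D_R² + v_R²x²) − D_R)/v_R².
√(D_R² + v_R²x²) = √(0.1212² + 0.006838² × 10.1²) = 0.1395; v_R² = 4.676e-05.
t = (0.1395 − 0.1212)/4.676e-05 = 391 days.

391 days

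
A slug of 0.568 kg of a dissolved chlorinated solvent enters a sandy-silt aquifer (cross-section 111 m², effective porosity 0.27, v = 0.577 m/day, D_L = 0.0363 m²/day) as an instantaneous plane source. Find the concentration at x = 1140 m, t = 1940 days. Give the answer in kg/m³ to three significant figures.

For an instantaneous plane source, C(x,t) = M/(n_e·A·√(4πDt)) · exp(−(x−vt)²/(4Dt)), with n_e·A the pore (flow) area.
Plume center vt = 0.577 × 1940 = 1119.38 m, so the well at 1140 m is 20.62 m downgradient of the peak.
√(4πDt) = 29.75 m, giving peak height M/(n_e·A·√(4πDt)) = 0.568/(0.27 × 111 × 29.75) = 0.0006371 kg/m³.
(x−vt)²/(4Dt) = (20.62)²/(4 × 0.0363 × 1940) = 1.509; exp(−1.509) = 0.2211.
C = 0.0006371 × 0.2211 = 0.000141 kg/m³.

0.000141 kg/m³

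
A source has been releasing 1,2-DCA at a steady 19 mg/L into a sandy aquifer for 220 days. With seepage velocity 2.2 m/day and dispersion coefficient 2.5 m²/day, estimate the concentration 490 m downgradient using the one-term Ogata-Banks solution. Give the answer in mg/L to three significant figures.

For a continuous step input, C/C₀ ≈ ½·erfc((x−vt)/(2√(Dt))).
vt = 2.2 × 220 = 484 m and 2√(Dt) = 2√(2.5 × 220) = 46.90 m.
Argument (x−vt)/(2√(Dt)) = (490 − 484)/46.90 = 0.1279; ½·erfc(0.1279) = 0.4282.
C = 19 × 0.4282 = 8.14 mg/L.

8.14 mg/L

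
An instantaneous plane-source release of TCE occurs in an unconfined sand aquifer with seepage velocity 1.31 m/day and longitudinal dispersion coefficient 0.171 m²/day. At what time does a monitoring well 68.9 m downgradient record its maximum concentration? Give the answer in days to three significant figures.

For the 1D instantaneous-source solution, setting ∂C/∂t = 0 at fixed x gives v²t² + 2Dt − x² = 0, so t = (√(D² + v²x²) − D)/v².
√(D² + v²x²) = √(0.171² + 1.31² × 68.9²) = 90.26; v² = 1.7161.
t = (90.26 − 0.171)/1.7161 = 52.5 days (vs. the pure-advection estimate x/v = 52.6 d).

52.5 days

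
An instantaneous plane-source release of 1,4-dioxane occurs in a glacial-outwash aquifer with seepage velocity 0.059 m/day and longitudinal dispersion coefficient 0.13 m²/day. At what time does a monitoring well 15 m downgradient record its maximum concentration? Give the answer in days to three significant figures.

220 days

For the 1D instantaneous-source solution, setting ∂C/∂t = 0 at fixed x gives v²t² + 2Dt − x² = 0, so t = (√(D² + v²x²) − D)/v².
√(D² + v²x²) = √(0.13² + 0.059² × 15²) = 0.8945; v² = 0.003481.
t = (0.8945 − 0.13)/0.003481 = 220 days (vs. the pure-advection estimate x/v = 254 d).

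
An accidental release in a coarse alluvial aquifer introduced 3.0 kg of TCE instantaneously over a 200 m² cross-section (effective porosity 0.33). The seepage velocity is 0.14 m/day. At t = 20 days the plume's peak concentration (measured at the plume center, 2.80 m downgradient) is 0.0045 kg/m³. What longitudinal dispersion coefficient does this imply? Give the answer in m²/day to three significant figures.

At the plume center C_max = M/(n_e·A·√(4πDt)), so D = M²/(4πt·(n_e·A·C_max)²).
n_e·A·C_max = 0.33 × 200 × 0.0045 = 0.2970 kg/m.
D = 3.0²/(4π × 20 × 0.2970²) = 0.406 m²/day.

0.406 m²/day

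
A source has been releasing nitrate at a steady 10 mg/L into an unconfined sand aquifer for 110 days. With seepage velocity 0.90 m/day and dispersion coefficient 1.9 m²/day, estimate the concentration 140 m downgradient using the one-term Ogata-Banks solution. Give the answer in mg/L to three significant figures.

0.225 mg/L

For a continuous step input, C/C₀ ≈ ½·erfc((x−vt)/(2√(Dt))).
vt = 0.90 × 110 = 99 m and 2√(Dt) = 2√(1.9 × 110) = 28.91 m.
Argument (x−vt)/(2√(Dt)) = (140 − 99)/28.91 = 1.418; ½·erfc(1.418) = 0.02246.
C = 10 × 0.02246 = 0.225 mg/L.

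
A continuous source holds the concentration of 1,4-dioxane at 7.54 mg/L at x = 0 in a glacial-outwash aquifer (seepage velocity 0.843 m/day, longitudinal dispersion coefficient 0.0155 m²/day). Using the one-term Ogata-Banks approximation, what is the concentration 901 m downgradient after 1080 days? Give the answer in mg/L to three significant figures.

For a continuous step input, C/C₀ ≈ ½·erfc((x−vt)/(2√(Dt))).
vt = 0.843 × 1080 = 910.44 m and 2√(Dt) = 2√(0.0155 × 1080) = 8.183 m.
Argument (x−vt)/(2√(Dt)) = (901 − 910.44)/8.183 = -1.154; ½·erfc(-1.154) = 0.9487.
C = 7.54 × 0.9487 = 7.15 mg/L.

7.15 mg/L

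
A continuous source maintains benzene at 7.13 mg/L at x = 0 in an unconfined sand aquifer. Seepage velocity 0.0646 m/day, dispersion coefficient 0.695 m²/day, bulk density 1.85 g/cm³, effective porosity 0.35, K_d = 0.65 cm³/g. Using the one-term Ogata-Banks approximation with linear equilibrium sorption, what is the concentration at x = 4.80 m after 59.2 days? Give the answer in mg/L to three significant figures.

1.29 mg/L

Retardation factor R = 1 + ρ_b·K_d/n = 1 + 1.85 × 0.65/0.35 = 4.436.
Sorption retards both mechanisms: v_R = v/R = 0.01456 m/day, D_R = D/R = 0.1567 m²/day.
v_R·t = 0.01456 × 59.2 = 0.861952 m; 2√(D_R t) = 6.092 m; argument = (4.80 − 0.861952)/6.092 = 0.6464.
C = C₀ × ½·erfc(0.6464) = 7.13 × 0.1803 = 1.29 mg/L.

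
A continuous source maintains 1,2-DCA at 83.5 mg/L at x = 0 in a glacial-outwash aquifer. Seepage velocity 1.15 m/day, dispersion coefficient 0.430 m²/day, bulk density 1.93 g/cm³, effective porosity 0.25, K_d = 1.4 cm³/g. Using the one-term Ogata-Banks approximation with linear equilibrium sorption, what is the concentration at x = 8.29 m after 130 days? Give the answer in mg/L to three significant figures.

Retardation factor R = 1 + ρ_b·K_d/n = 1 + 1.93 × 1.4/0.25 = 11.81.
Sorption retards both mechanisms: v_R = v/R = 0.09738 m/day, D_R = D/R = 0.03641 m²/day.
v_R·t = 0.09738 × 130 = 12.6594 m; 2√(D_R t) = 4.351 m; argument = (8.29 − 12.6594)/4.351 = -1.004.
C = C₀ × ½·erfc(-1.004) = 83.5 × 0.9222 = 77.0 mg/L.

77.0 mg/L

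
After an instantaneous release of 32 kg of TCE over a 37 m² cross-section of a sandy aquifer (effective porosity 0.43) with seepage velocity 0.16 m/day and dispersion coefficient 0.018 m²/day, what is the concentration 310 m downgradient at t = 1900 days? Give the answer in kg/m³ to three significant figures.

0.0746 kg/m³

For an instantaneous plane source, C(x,t) = M/(n_e·A·√(4πDt)) · exp(−(x−vt)²/(4Dt)), with n_e·A the pore (flow) area.
Plume center vt = 0.16 × 1900 = 304 m, so the well at 310 m is 6 m downgradient of the peak.
√(4πDt) = 20.73 m, giving peak height M/(n_e·A·√(4πDt)) = 32/(0.43 × 37 × 20.73) = 0.09702 kg/m³.
(x−vt)²/(4Dt) = (6)²/(4 × 0.018 × 1900) = 0.2632; exp(−0.2632) = 0.7686.
C = 0.09702 × 0.7686 = 0.0746 kg/m³.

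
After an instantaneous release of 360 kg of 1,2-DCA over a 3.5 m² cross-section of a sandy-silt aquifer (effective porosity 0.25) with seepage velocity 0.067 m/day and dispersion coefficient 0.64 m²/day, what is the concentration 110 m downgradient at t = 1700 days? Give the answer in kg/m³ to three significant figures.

For an instantaneous plane source, C(x,t) = M/(n_e·A·√(4πDt)) · exp(−(x−vt)²/(4Dt)), with n_e·A the pore (flow) area.
Plume center vt = 0.067 × 1700 = 113.9 m, so the well at 110 m is 3.9 m upgradient of the peak.
√(4πDt) = 116.9 m, giving peak height M/(n_e·A·√(4πDt)) = 360/(0.25 × 3.5 × 116.9) = 3.519 kg/m³.
(x−vt)²/(4Dt) = (-3.9)²/(4 × 0.64 × 1700) = 0.003495; exp(−0.003495) = 0.9965.
C = 3.519 × 0.9965 = 3.51 kg/m³.

3.51 kg/m³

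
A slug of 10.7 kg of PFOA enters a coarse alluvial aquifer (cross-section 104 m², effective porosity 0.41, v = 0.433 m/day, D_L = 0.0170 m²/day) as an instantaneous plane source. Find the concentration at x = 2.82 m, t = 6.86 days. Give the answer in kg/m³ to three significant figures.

0.197 kg/m³

For an instantaneous plane source, C(x,t) = M/(n_e·A·√(4πDt)) · exp(−(x−vt)²/(4Dt)), with n_e·A the pore (flow) area.
Plume center vt = 0.433 × 6.86 = 2.97038 m, so the well at 2.82 m is 0.15038 m upgradient of the peak.
√(4πDt) = 1.211 m, giving peak height M/(n_e·A·√(4πDt)) = 10.7/(0.41 × 104 × 1.211) = 0.2072 kg/m³.
(x−vt)²/(4Dt) = (-0.15038)²/(4 × 0.0170 × 6.86) = 0.04848; exp(−0.04848) = 0.9527.
C = 0.2072 × 0.9527 = 0.197 kg/m³.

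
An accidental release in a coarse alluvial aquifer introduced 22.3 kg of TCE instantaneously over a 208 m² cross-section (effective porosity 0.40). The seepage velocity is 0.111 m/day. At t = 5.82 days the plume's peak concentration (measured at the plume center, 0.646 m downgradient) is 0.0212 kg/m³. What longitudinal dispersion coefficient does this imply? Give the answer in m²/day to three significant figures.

2.19 m²/day

At the plume center C_max = M/(n_e·A·√(4πDt)), so D = M²/(4πt·(n_e·A·C_max)²).
n_e·A·C_max = 0.40 × 208 × 0.0212 = 1.764 kg/m.
D = 22.3²/(4π × 5.82 × 1.764²) = 2.19 m²/day.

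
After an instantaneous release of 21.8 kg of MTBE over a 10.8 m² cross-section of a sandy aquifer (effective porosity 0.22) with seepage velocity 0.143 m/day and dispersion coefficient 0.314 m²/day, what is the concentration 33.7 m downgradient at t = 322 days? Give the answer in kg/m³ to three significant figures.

For an instantaneous plane source, C(x,t) = M/(n_e·A·√(4πDt)) · exp(−(x−vt)²/(4Dt)), with n_e·A the pore (flow) area.
Plume center vt = 0.143 × 322 = 46.046 m, so the well at 33.7 m is 12.346 m upgradient of the peak.
√(4πDt) = 35.64 m, giving peak height M/(n_e·A·√(4πDt)) = 21.8/(0.22 × 10.8 × 35.64) = 0.2574 kg/m³.
(x−vt)²/(4Dt) = (-12.346)²/(4 × 0.314 × 322) = 0.3769; exp(−0.3769) = 0.6860.
C = 0.2574 × 0.6860 = 0.177 kg/m³.

0.177 kg/m³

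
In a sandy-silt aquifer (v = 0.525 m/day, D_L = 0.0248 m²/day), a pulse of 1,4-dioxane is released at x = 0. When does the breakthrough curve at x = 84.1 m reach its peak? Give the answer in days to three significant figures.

For the 1D instantaneous-source solution, setting ∂C/∂t = 0 at fixed x gives v²t² + 2Dt − x² = 0, so t = (√(D² + v²x²) − D)/v².
√(D² + v²x²) = √(0.0248² + 0.525² × 84.1²) = 44.15; v² = 0.275625.
t = (44.15 − 0.0248)/0.275625 = 160 days (vs. the pure-advection estimate x/v = 160 d).

160 days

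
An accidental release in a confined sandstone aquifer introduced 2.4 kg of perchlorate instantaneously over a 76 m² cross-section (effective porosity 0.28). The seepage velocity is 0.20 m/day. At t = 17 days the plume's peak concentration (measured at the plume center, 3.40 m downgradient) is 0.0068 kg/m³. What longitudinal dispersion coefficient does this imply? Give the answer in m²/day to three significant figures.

At the plume center C_max = M/(n_e·A·√(4πDt)), so D = M²/(4πt·(n_e·A·C_max)²).
n_e·A·C_max = 0.28 × 76 × 0.0068 = 0.1447 kg/m.
D = 2.4²/(4π × 17 × 0.1447²) = 1.29 m²/day.

1.29 m²/day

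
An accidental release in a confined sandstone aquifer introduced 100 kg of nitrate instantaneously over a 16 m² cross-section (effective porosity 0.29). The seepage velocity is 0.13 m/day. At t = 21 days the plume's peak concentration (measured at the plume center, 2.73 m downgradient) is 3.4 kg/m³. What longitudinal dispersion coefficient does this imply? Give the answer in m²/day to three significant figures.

At the plume center C_max = M/(n_e·A·√(4πDt)), so D = M²/(4πt·(n_e·A·C_max)²).
n_e·A·C_max = 0.29 × 16 × 3.4 = 15.78 kg/m.
D = 100²/(4π × 21 × 15.78²) = 0.152 m²/day.

0.152 m²/day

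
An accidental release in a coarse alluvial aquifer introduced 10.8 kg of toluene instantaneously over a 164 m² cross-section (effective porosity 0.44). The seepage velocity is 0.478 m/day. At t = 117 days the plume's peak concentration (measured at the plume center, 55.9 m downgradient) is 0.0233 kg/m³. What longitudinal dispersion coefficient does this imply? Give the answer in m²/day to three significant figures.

At the plume center C_max = M/(n_e·A·√(4πDt)), so D = M²/(4πt·(n_e·A·C_max)²).
n_e·A·C_max = 0.44 × 164 × 0.0233 = 1.681 kg/m.
D = 10.8²/(4π × 117 × 1.681²) = 0.0281 m²/day.

0.0281 m²/day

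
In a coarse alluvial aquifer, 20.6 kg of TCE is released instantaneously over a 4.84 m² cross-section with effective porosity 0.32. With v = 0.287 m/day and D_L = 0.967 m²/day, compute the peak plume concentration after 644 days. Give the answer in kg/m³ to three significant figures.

0.150 kg/m³

The peak of an instantaneous 1D plume sits at x = vt; there the Gaussian factor is 1 and C_max = M/(n_e·A·√(4πDt)), where n_e·A is the pore area the mass is dissolved in.
√(4πDt) = √(4π × 0.967 × 644) = 88.46 m, so C_max = 20.6/(0.32 × 4.84 × 88.46) = 0.150 kg/m³.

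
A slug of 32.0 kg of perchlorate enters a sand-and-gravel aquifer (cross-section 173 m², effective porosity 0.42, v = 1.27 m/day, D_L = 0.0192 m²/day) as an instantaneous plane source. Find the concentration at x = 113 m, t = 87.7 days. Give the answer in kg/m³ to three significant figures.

0.0648 kg/m³

For an instantaneous plane source, C(x,t) = M/(n_e·A·√(4πDt)) · exp(−(x−vt)²/(4Dt)), with n_e·A the pore (flow) area.
Plume center vt = 1.27 × 87.7 = 111.379 m, so the well at 113 m is 1.621 m downgradient of the peak.
√(4πDt) = 4.600 m, giving peak height M/(n_e·A·√(4πDt)) = 32.0/(0.42 × 173 × 4.600) = 0.09574 kg/m³.
(x−vt)²/(4Dt) = (1.621)²/(4 × 0.0192 × 87.7) = 0.3901; exp(−0.3901) = 0.6770.
C = 0.09574 × 0.6770 = 0.0648 kg/m³.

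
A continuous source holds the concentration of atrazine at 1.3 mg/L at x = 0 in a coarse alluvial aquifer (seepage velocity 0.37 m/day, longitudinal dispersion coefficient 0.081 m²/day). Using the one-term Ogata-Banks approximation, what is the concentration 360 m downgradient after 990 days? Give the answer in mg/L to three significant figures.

For a continuous step input, C/C₀ ≈ ½·erfc((x−vt)/(2√(Dt))).
vt = 0.37 × 990 = 366.3 m and 2√(Dt) = 2√(0.081 × 990) = 17.91 m.
Argument (x−vt)/(2√(Dt)) = (360 − 366.3)/17.91 = -0.3518; ½·erfc(-0.3518) = 0.6906.
C = 1.3 × 0.6906 = 0.898 mg/L.

0.898 mg/L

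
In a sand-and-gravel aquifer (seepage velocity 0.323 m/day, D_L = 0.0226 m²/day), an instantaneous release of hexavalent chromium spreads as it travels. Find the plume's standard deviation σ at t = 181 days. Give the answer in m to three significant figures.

Dispersive spreading gives a Gaussian with σ² = 2Dt; advection only shifts the center.
σ = √(2 × 0.0226 × 181) = 2.86 m.

2.86 m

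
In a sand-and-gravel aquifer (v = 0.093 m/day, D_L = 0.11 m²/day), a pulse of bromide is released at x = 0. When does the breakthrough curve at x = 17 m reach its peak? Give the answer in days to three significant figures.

For the 1D instantaneous-source solution, setting ∂C/∂t = 0 at fixed x gives v²t² + 2Dt − x² = 0, so t = (√(D² + v²x²) − D)/v².
√(D² + v²x²) = √(0.11² + 0.093² × 17²) = 1.585; v² = 0.008649.
t = (1.585 − 0.11)/0.008649 = 171 days (vs. the pure-advection estimate x/v = 183 d).

171 days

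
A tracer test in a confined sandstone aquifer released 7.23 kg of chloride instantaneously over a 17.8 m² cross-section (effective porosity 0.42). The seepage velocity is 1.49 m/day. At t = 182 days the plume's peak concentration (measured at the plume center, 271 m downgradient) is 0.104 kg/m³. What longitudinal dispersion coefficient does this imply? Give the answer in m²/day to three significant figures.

0.0378 m²/day

At the plume center C_max = M/(n_e·A·√(4πDt)), so D = M²/(4πt·(n_e·A·C_max)²).
n_e·A·C_max = 0.42 × 17.8 × 0.104 = 0.7775 kg/m.
D = 7.23²/(4π × 182 × 0.7775²) = 0.0378 m²/day.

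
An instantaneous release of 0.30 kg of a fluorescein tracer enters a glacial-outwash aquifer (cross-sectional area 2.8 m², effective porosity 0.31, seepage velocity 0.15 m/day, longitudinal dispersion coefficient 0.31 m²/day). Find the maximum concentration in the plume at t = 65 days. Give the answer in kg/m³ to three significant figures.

0.0217 kg/m³

The peak of an instantaneous 1D plume sits at x = vt; there the Gaussian factor is 1 and C_max = M/(n_e·A·√(4πDt)), where n_e·A is the pore area the mass is dissolved in.
√(4πDt) = √(4π × 0.31 × 65) = 15.91 m, so C_max = 0.30/(0.31 × 2.8 × 15.91) = 0.0217 kg/m³.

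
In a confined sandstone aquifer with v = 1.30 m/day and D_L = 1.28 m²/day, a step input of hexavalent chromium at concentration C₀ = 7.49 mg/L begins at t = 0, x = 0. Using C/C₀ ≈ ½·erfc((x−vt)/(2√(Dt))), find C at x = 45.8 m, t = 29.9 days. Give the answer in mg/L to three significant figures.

For a continuous step input, C/C₀ ≈ ½·erfc((x−vt)/(2√(Dt))).
vt = 1.30 × 29.9 = 38.87 m and 2√(Dt) = 2√(1.28 × 29.9) = 12.37 m.
Argument (x−vt)/(2√(Dt)) = (45.8 − 38.87)/12.37 = 0.5602; ½·erfc(0.5602) = 0.2141.
C = 7.49 × 0.2141 = 1.60 mg/L.

1.60 mg/L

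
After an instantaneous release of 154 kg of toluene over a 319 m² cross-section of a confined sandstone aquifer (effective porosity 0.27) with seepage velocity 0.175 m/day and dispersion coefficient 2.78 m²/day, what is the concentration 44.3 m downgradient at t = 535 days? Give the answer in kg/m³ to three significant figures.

0.00869 kg/m³

For an instantaneous plane source, C(x,t) = M/(n_e·A·√(4πDt)) · exp(−(x−vt)²/(4Dt)), with n_e·A the pore (flow) area.
Plume center vt = 0.175 × 535 = 93.625 m, so the well at 44.3 m is 49.325 m upgradient of the peak.
√(4πDt) = 136.7 m, giving peak height M/(n_e·A·√(4πDt)) = 154/(0.27 × 319 × 136.7) = 0.01308 kg/m³.
(x−vt)²/(4Dt) = (-49.325)²/(4 × 2.78 × 535) = 0.4090; exp(−0.4090) = 0.6643.
C = 0.01308 × 0.6643 = 0.00869 kg/m³.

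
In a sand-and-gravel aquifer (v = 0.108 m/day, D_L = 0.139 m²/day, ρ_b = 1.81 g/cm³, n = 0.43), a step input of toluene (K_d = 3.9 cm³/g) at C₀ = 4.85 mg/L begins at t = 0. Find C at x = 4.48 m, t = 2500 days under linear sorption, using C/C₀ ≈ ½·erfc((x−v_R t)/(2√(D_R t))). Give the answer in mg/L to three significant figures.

4.65 mg/L

Retardation factor R = 1 + ρ_b·K_d/n = 1 + 1.81 × 3.9/0.43 = 17.42.
Sorption retards both mechanisms: v_R = v/R = 0.006200 m/day, D_R = D/R = 0.007979 m²/day.
v_R·t = 0.006200 × 2500 = 15.5 m; 2√(D_R t) = 8.933 m; argument = (4.48 − 15.5)/8.933 = -1.234.
C = C₀ × ½·erfc(-1.234) = 4.85 × 0.9595 = 4.65 mg/L.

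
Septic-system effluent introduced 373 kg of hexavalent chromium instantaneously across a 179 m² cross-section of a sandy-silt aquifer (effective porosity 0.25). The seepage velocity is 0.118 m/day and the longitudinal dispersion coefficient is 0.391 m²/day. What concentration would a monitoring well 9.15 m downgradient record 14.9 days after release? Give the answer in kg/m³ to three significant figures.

0.0934 kg/m³

For an instantaneous plane source, C(x,t) = M/(n_e·A·√(4πDt)) · exp(−(x−vt)²/(4Dt)), with n_e·A the pore (flow) area.
Plume center vt = 0.118 × 14.9 = 1.7582 m, so the well at 9.15 m is 7.3918 m downgradient of the peak.
√(4πDt) = 8.556 m, giving peak height M/(n_e·A·√(4πDt)) = 373/(0.25 × 179 × 8.556) = 0.9742 kg/m³.
(x−vt)²/(4Dt) = (7.3918)²/(4 × 0.391 × 14.9) = 2.345; exp(−2.345) = 0.09585.
C = 0.9742 × 0.09585 = 0.0934 kg/m³.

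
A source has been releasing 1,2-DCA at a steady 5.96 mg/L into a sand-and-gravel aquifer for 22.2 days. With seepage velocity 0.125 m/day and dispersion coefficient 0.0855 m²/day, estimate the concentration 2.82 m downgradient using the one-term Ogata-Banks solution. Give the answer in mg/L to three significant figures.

For a continuous step input, C/C₀ ≈ ½·erfc((x−vt)/(2√(Dt))).
vt = 0.125 × 22.2 = 2.775 m and 2√(Dt) = 2√(0.0855 × 22.2) = 2.755 m.
Argument (x−vt)/(2√(Dt)) = (2.82 − 2.775)/2.755 = 0.01633; ½·erfc(0.01633) = 0.4908.
C = 5.96 × 0.4908 = 2.93 mg/L.

2.93 mg/L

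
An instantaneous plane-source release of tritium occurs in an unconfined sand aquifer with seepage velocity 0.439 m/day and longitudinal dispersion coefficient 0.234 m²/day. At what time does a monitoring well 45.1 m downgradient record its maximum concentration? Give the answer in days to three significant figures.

For the 1D instantaneous-source solution, setting ∂C/∂t = 0 at fixed x gives v²t² + 2Dt − x² = 0, so t = (√(D² + v²x²) − D)/v².
√(D² + v²x²) = √(0.234² + 0.439² × 45.1²) = 19.80; v² = 0.192721.
t = (19.80 − 0.234)/0.192721 = 102 days (vs. the pure-advection estimate x/v = 103 d).

102 days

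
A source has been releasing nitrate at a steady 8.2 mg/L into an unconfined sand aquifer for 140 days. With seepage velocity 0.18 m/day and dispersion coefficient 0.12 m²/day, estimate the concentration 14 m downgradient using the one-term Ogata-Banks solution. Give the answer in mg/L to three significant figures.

7.98 mg/L

For a continuous step input, C/C₀ ≈ ½·erfc((x−vt)/(2√(Dt))).
vt = 0.18 × 140 = 25.2 m and 2√(Dt) = 2√(0.12 × 140) = 8.198 m.
Argument (x−vt)/(2√(Dt)) = (14 − 25.2)/8.198 = -1.366; ½·erfc(-1.366) = 0.9733.
C = 8.2 × 0.9733 = 7.98 mg/L.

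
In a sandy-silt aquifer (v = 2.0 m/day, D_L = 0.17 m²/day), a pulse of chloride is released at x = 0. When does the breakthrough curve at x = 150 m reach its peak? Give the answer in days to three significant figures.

75.0 days

For the 1D instantaneous-source solution, setting ∂C/∂t = 0 at fixed x gives v²t² + 2Dt − x² = 0, so t = (√(D² + v²x²) − D)/v².
√(D² + v²x²) = √(0.17² + 2.0² × 150²) = 300.0; v² = 4.
t = (300.0 − 0.17)/4 = 75.0 days (vs. the pure-advection estimate x/v = 75.0 d).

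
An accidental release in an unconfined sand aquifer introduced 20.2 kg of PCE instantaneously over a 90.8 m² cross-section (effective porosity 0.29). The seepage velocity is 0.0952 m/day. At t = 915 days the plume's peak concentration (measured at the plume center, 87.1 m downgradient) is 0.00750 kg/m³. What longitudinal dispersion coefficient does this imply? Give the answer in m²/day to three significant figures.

At the plume center C_max = M/(n_e·A·√(4πDt)), so D = M²/(4πt·(n_e·A·C_max)²).
n_e·A·C_max = 0.29 × 90.8 × 0.00750 = 0.1975 kg/m.
D = 20.2²/(4π × 915 × 0.1975²) = 0.910 m²/day.

0.910 m²/day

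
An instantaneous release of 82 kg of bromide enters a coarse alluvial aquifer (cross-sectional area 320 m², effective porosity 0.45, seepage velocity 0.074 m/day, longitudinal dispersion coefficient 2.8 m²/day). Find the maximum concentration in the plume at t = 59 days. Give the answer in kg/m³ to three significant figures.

The peak of an instantaneous 1D plume sits at x = vt; there the Gaussian factor is 1 and C_max = M/(n_e·A·√(4πDt)), where n_e·A is the pore area the mass is dissolved in.
√(4πDt) = √(4π × 2.8 × 59) = 45.56 m, so C_max = 82/(0.45 × 320 × 45.56) = 0.0125 kg/m³.

0.0125 kg/m³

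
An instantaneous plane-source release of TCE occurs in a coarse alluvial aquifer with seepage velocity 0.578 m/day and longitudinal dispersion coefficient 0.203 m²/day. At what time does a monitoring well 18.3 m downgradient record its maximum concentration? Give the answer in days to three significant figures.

For the 1D instantaneous-source solution, setting ∂C/∂t = 0 at fixed x gives v²t² + 2Dt − x² = 0, so t = (√(D² + v²x²) − D)/v².
√(D² + v²x²) = √(0.203² + 0.578² × 18.3²) = 10.58; v² = 0.334084.
t = (10.58 − 0.203)/0.334084 = 31.1 days (vs. the pure-advection estimate x/v = 31.7 d).

31.1 days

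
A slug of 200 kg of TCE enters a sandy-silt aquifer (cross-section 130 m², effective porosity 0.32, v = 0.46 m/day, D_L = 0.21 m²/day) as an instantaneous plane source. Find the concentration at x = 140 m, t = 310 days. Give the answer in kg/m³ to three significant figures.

For an instantaneous plane source, C(x,t) = M/(n_e·A·√(4πDt)) · exp(−(x−vt)²/(4Dt)), with n_e·A the pore (flow) area.
Plume center vt = 0.46 × 310 = 142.6 m, so the well at 140 m is 2.6 m upgradient of the peak.
√(4πDt) = 28.60 m, giving peak height M/(n_e·A·√(4πDt)) = 200/(0.32 × 130 × 28.60) = 0.1681 kg/m³.
(x−vt)²/(4Dt) = (-2.6)²/(4 × 0.21 × 310) = 0.02596; exp(−0.02596) = 0.9744.
C = 0.1681 × 0.9744 = 0.164 kg/m³.

0.164 kg/m³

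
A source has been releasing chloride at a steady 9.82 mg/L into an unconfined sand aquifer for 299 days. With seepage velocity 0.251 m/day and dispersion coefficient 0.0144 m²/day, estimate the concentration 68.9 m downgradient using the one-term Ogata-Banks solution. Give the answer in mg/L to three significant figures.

For a continuous step input, C/C₀ ≈ ½·erfc((x−vt)/(2√(Dt))).
vt = 0.251 × 299 = 75.049 m and 2√(Dt) = 2√(0.0144 × 299) = 4.150 m.
Argument (x−vt)/(2√(Dt)) = (68.9 − 75.049)/4.150 = -1.482; ½·erfc(-1.482) = 0.9820.
C = 9.82 × 0.9820 = 9.64 mg/L.

9.64 mg/L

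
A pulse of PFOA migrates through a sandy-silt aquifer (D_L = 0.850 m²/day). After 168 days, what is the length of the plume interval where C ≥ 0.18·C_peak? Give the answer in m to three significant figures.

The plume is Gaussian with σ = √(2Dt) = √(2 × 0.850 × 168) = 16.90 m.
C/C_peak = exp(−Δx²/(2σ²)) = 0.18 ⇒ Δx = σ·√(−2 ln 0.18) = 16.90 × 1.852 = 31.30 m.
Width = 2Δx = 62.6 m.

62.6 m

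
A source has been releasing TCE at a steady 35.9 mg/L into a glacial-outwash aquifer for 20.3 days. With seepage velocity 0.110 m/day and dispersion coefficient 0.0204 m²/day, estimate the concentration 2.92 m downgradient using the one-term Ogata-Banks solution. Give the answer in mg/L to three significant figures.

8.08 mg/L

For a continuous step input, C/C₀ ≈ ½·erfc((x−vt)/(2√(Dt))).
vt = 0.110 × 20.3 = 2.233 m and 2√(Dt) = 2√(0.0204 × 20.3) = 1.287 m.
Argument (x−vt)/(2√(Dt)) = (2.92 − 2.233)/1.287 = 0.5338; ½·erfc(0.5338) = 0.2252.
C = 35.9 × 0.2252 = 8.08 mg/L.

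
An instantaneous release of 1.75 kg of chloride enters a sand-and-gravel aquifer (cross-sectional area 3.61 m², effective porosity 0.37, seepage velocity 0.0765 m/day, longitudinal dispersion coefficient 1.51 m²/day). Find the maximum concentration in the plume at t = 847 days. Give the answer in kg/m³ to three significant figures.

The peak of an instantaneous 1D plume sits at x = vt; there the Gaussian factor is 1 and C_max = M/(n_e·A·√(4πDt)), where n_e·A is the pore area the mass is dissolved in.
√(4πDt) = √(4π × 1.51 × 847) = 126.8 m, so C_max = 1.75/(0.37 × 3.61 × 126.8) = 0.0103 kg/m³.

0.0103 kg/m³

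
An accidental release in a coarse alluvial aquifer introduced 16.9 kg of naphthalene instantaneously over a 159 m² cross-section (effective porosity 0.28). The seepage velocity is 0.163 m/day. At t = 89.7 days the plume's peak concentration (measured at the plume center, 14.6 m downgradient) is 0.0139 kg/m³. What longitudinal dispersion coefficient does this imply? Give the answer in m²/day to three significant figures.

0.662 m²/day

At the plume center C_max = M/(n_e·A·√(4πDt)), so D = M²/(4πt·(n_e·A·C_max)²).
n_e·A·C_max = 0.28 × 159 × 0.0139 = 0.6188 kg/m.
D = 16.9²/(4π × 89.7 × 0.6188²) = 0.662 m²/day.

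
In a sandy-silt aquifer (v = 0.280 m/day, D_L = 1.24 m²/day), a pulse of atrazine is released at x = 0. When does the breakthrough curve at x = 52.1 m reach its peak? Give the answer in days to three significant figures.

171 days

For the 1D instantaneous-source solution, setting ∂C/∂t = 0 at fixed x gives v²t² + 2Dt − x² = 0, so t = (√(D² + v²x²) − D)/v².
√(D² + v²x²) = √(1.24² + 0.280² × 52.1²) = 14.64; v² = 0.0784.
t = (14.64 − 1.24)/0.0784 = 171 days (vs. the pure-advection estimate x/v = 186 d).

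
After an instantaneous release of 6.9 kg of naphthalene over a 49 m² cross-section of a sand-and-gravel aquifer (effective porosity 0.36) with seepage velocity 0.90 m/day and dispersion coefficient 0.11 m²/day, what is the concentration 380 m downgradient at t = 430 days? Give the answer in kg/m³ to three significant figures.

0.0124 kg/m³

For an instantaneous plane source, C(x,t) = M/(n_e·A·√(4πDt)) · exp(−(x−vt)²/(4Dt)), with n_e·A the pore (flow) area.
Plume center vt = 0.90 × 430 = 387 m, so the well at 380 m is 7 m upgradient of the peak.
√(4πDt) = 24.38 m, giving peak height M/(n_e·A·√(4πDt)) = 6.9/(0.36 × 49 × 24.38) = 0.01604 kg/m³.
(x−vt)²/(4Dt) = (-7)²/(4 × 0.11 × 430) = 0.2590; exp(−0.2590) = 0.7718.
C = 0.01604 × 0.7718 = 0.0124 kg/m³.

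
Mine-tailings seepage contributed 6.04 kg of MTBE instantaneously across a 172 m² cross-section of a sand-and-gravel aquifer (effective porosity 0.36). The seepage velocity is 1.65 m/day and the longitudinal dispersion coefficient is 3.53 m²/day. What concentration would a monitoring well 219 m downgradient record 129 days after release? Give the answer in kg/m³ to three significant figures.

0.00126 kg/m³

For an instantaneous plane source, C(x,t) = M/(n_e·A·√(4πDt)) · exp(−(x−vt)²/(4Dt)), with n_e·A the pore (flow) area.
Plume center vt = 1.65 × 129 = 212.85 m, so the well at 219 m is 6.15 m downgradient of the peak.
√(4πDt) = 75.65 m, giving peak height M/(n_e·A·√(4πDt)) = 6.04/(0.36 × 172 × 75.65) = 0.001289 kg/m³.
(x−vt)²/(4Dt) = (6.15)²/(4 × 3.53 × 129) = 0.02076; exp(−0.02076) = 0.9795.
C = 0.001289 × 0.9795 = 0.00126 kg/m³.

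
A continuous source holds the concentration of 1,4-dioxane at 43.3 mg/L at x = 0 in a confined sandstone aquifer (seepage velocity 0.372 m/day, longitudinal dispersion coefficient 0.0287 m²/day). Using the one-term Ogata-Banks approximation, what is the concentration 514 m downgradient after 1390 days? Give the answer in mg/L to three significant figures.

27.5 mg/L

For a continuous step input, C/C₀ ≈ ½·erfc((x−vt)/(2√(Dt))).
vt = 0.372 × 1390 = 517.08 m and 2√(Dt) = 2√(0.0287 × 1390) = 12.63 m.
Argument (x−vt)/(2√(Dt)) = (514 − 517.08)/12.63 = -0.2439; ½·erfc(-0.2439) = 0.6349.
C = 43.3 × 0.6349 = 27.5 mg/L.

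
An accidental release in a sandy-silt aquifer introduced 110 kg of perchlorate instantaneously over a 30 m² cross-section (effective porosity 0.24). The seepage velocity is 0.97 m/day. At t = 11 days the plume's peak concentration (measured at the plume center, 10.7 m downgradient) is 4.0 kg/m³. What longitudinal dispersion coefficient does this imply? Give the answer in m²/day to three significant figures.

0.106 m²/day

At the plume center C_max = M/(n_e·A·√(4πDt)), so D = M²/(4πt·(n_e·A·C_max)²).
n_e·A·C_max = 0.24 × 30 × 4.0 = 28.80 kg/m.
D = 110²/(4π × 11 × 28.80²) = 0.106 m²/day.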